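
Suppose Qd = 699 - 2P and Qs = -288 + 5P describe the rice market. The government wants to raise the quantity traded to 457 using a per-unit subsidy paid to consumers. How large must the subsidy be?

At Q = 457, invert demand for the buyer price: Pb = (699 − 457)/2 = 121; invert supply for the seller price: Ps = (457 − (-288))/5 = 149.
The subsidy must fill the gap: s = Ps − Pb = 149 − 121 = 28.

Required subsidy s = 28 per unit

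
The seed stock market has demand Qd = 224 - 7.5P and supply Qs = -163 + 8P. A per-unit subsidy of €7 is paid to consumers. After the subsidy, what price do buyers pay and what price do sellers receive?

Buyers pay 662/31; sellers receive 879/31

Pre-subsidy: 224 - 7.5P = -163 + 8P gives P* = 774/31, Q* = 1139/31.
With the rebate, buyers effectively pay Pb = Ps − 7, where Ps is the price sellers receive.
Demand in terms of Ps becomes Qd = 224 − 7.5(Ps − 7) = 276.5 - 7.5Ps. Setting this equal to supply: 276.5 - 7.5Ps = -163 + 8Ps, so Ps = 879/31.
Buyers pay Pb = 879/31 − 7 = 662/31; Q' = -163 + 8·(879/31) = 1979/31.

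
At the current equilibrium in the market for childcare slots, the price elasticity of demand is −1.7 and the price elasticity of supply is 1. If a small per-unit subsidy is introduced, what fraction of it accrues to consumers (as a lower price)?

Consumer share = 10/27

For a small subsidy around the equilibrium, the benefit split depends on the relative slopes, which at a point are proportional to the elasticities.
Buyer share = εs/(εs + |εd|) = 1/(1 + 1.7) = 10/27; seller share = |εd|/(εs + |εd|) = 17/27.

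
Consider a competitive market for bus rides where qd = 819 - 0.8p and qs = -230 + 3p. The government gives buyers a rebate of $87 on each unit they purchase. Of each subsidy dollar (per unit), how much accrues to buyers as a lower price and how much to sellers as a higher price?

Pre-subsidy: 819 - 0.8p = -230 + 3p gives p* = 5245/19, q* = 11365/19.
With the rebate, buyers effectively pay pb = ps − 87, where ps is the price sellers receive.
Demand in terms of ps becomes qd = 819 − 0.8(ps − 87) = 888.6 - 0.8ps. Setting this equal to supply: 888.6 - 0.8ps = -230 + 3ps, so ps = 5593/19.
Buyers pay pb = 5593/19 − 87 = 3940/19; q' = -230 + 3·(5593/19) = 12409/19.
Buyers' price falls by p* − pb = 5245/19 − 3940/19 = 1305/19; sellers' price rises by ps − p* = 5593/19 − 5245/19 = 348/19.

Buyers gain 1305/19 per unit; sellers gain 348/19 per unit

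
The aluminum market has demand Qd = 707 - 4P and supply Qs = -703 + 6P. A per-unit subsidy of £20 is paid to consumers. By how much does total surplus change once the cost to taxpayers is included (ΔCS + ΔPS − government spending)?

Net change in total surplus = -£480

Pre-subsidy: 707 - 4P = -703 + 6P gives P* = 141, Q* = 143.
With the rebate, buyers effectively pay Pb = Ps − 20, where Ps is the price sellers receive.
Demand in terms of Ps becomes Qd = 707 − 4(Ps − 20) = 787 - 4Ps. Setting this equal to supply: 787 - 4Ps = -703 + 6Ps, so Ps = 149.
Buyers pay Pb = 149 − 20 = 129; Q' = -703 + 6·149 = 191.
ΔCS = ½(143 + 191)(141 − 129) = 2004; ΔPS = ½(143 + 191)(149 − 141) = 1336.
Government spending = 20 × 191 = 3820.
Net change = 2004 + 1336 − 3820 = -480. The loss equals the DWL triangle ½·20·48.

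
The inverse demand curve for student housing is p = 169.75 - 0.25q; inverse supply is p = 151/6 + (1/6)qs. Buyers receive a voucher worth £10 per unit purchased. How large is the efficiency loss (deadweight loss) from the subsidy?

Deadweight loss = £120

Pre-subsidy: 169.75 - 0.25q = 151/6 + (1/6)q gives q* = 347 and p* = 83.
With the rebate, buyers effectively pay pb = ps − 10, where ps is the price sellers receive.
On the curves, pb = 169.75 - 0.25q and ps = 151/6 + (1/6)q; the wedge ps − pb = 10 gives 151/6 + (1/6)q − (169.75 - 0.25q) = 10, so q' = 371.
Then pb = 169.75 − 0.25·371 = 77 and ps = 151/6 + (1/6)·371 = 87.
The subsidy expands output by 371 − 347 = 24 past the efficient level; on those units the gap between marginal cost and willingness to pay runs from 0 up to 10.
DWL = ½ × 10 × 24 = 120.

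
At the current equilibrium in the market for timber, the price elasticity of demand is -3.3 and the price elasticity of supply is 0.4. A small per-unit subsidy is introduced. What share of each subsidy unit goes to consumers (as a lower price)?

For a small subsidy around the equilibrium, the benefit split depends on the relative slopes, which at a point are proportional to the elasticities.
Buyer share = εs/(εs + |εd|) = 0.4/(0.4 + 3.3) = 4/37; seller share = |εd|/(εs + |εd|) = 33/37.

Consumer share = 4/37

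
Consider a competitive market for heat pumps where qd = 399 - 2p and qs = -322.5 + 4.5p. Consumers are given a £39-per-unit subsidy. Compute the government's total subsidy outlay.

Pre-subsidy: 399 - 2p = -322.5 + 4.5p gives p* = 111, q* = 177.
With the rebate, buyers effectively pay pb = ps − 39, where ps is the price sellers receive.
Demand in terms of ps becomes qd = 399 − 2(ps − 39) = 477 - 2ps. Setting this equal to supply: 477 - 2ps = -322.5 + 4.5ps, so ps = 123.
Buyers pay pb = 123 − 39 = 84; q' = -322.5 + 4.5·123 = 231.
Government outlay = subsidy × quantity = 39 × 231 = 9009.

Government cost = £9009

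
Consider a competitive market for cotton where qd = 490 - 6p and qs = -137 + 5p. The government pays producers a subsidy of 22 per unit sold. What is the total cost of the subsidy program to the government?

Pre-subsidy: 490 - 6p = -137 + 5p gives p* = 57, q* = 148.
With the subsidy, sellers receive ps = pb + 22 for each unit, where pb is the price buyers pay.
Supply in terms of pb becomes qs = -137 + 5(pb + 22) = -27 + 5pb. Setting this equal to demand: 490 - 6pb = -27 + 5pb, so pb = 47.
Sellers receive ps = 47 + 22 = 69; q' = 490 − 6·47 = 208.
Government outlay = subsidy × quantity = 22 × 208 = 4576.

Government cost = 4576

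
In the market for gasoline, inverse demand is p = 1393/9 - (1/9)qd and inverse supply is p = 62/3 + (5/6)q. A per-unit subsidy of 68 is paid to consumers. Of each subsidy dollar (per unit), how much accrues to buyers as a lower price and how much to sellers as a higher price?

Buyers gain 8 per unit; sellers gain 60 per unit

Pre-subsidy: 1393/9 - (1/9)q = 62/3 + (5/6)q gives q* = 142 and p* = 139.
With the rebate, buyers effectively pay pb = ps − 68, where ps is the price sellers receive.
On the curves, pb = 1393/9 - (1/9)q and ps = 62/3 + (5/6)q; the wedge ps − pb = 68 gives 62/3 + (5/6)q − (1393/9 - (1/9)q) = 68, so q' = 214.
Then pb = 1393/9 − (1/9)·214 = 131 and ps = 62/3 + (5/6)·214 = 199.
Buyers' price falls by p* − pb = 139 − 131 = 8; sellers' price rises by ps − p* = 199 − 139 = 60.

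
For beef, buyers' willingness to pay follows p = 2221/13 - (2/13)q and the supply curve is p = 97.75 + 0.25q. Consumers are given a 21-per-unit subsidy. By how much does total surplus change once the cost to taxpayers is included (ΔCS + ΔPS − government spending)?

Pre-subsidy: 2221/13 - (2/13)q = 97.75 + 0.25q gives q* = 181 and p* = 143.
With the rebate, buyers effectively pay pb = ps − 21, where ps is the price sellers receive.
On the curves, pb = 2221/13 - (2/13)q and ps = 97.75 + 0.25q; the wedge ps − pb = 21 gives 97.75 + 0.25q − (2221/13 - (2/13)q) = 21, so q' = 233.
Then pb = 2221/13 − (2/13)·233 = 135 and ps = 97.75 + 0.25·233 = 156.
ΔCS = ½(181 + 233)(143 − 135) = 1656; ΔPS = ½(181 + 233)(156 − 143) = 2691.
Government spending = 21 × 233 = 4893.
Net change = 1656 + 2691 − 4893 = -546. The loss equals the DWL triangle ½·21·52.

Net change in total surplus = -546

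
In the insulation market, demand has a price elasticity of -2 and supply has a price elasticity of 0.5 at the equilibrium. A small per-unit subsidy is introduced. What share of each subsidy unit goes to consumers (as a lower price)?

Consumer share = 0.2

For a small subsidy around the equilibrium, the benefit split depends on the relative slopes, which at a point are proportional to the elasticities.
Buyer share = εs/(εs + |εd|) = 0.5/(0.5 + 2) = 0.2; seller share = |εd|/(εs + |εd|) = 0.8.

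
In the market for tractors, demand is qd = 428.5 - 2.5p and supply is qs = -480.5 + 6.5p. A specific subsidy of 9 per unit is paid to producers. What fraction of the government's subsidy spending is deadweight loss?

Pre-subsidy: 428.5 - 2.5p = -480.5 + 6.5p gives p* = 101, q* = 176.
With the subsidy, sellers receive ps = pb + 9 for each unit, where pb is the price buyers pay.
Supply in terms of pb becomes qs = -480.5 + 6.5(pb + 9) = -422 + 6.5pb. Setting this equal to demand: 428.5 - 2.5pb = -422 + 6.5pb, so pb = 94.5.
Sellers receive ps = 94.5 + 9 = 103.5; q' = 428.5 − 2.5·94.5 = 192.25.
ΔCS = ½(176 + 192.25)(101 − 94.5) = 1196.8125; ΔPS = ½(176 + 192.25)(103.5 − 101) = 460.3125.
Government spending = 9 × 192.25 = 1730.25.
DWL = ½ × 9 × (192.25 − 176) = 73.125; fraction = 73.125 / 1730.25 = 65/1538.

DWL / government spending = 65/1538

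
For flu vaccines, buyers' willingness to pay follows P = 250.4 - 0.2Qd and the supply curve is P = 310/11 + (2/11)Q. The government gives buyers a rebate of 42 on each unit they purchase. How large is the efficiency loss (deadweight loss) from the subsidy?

Pre-subsidy: 250.4 - 0.2Q = 310/11 + (2/11)Q gives Q* = 582 and P* = 134.
With the rebate, buyers effectively pay Pb = Ps − 42, where Ps is the price sellers receive.
On the curves, Pb = 250.4 - 0.2Q and Ps = 310/11 + (2/11)Q; the wedge Ps − Pb = 42 gives 310/11 + (2/11)Q − (250.4 - 0.2Q) = 42, so Q' = 692.
Then Pb = 250.4 − 0.2·692 = 112 and Ps = 310/11 + (2/11)·692 = 154.
The subsidy expands output by 692 − 582 = 110 past the efficient level; on those units the gap between marginal cost and willingness to pay runs from 0 up to 42.
DWL = ½ × 42 × 110 = 2310.

Deadweight loss = 2310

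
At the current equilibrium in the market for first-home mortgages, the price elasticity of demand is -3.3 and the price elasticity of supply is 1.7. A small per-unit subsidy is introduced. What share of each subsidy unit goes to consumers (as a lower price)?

Consumer share = 0.34

For a small subsidy around the equilibrium, the benefit split depends on the relative slopes, which at a point are proportional to the elasticities.
Buyer share = εs/(εs + |εd|) = 1.7/(1.7 + 3.3) = 0.34; seller share = |εd|/(εs + |εd|) = 0.66.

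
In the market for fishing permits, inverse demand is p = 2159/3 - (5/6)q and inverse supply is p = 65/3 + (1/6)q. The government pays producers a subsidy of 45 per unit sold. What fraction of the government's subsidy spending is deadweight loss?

DWL / government spending = 45/1486

Pre-subsidy: 2159/3 - (5/6)q = 65/3 + (1/6)q gives q* = 698 and p* = 138.
With the subsidy, sellers receive ps = pb + 45 for each unit, where pb is the price buyers pay.
On the curves, pb = 2159/3 - (5/6)q and ps = 65/3 + (1/6)q; the wedge ps − pb = 45 gives 65/3 + (1/6)q − (2159/3 - (5/6)q) = 45, so q' = 743.
Then pb = 2159/3 − (5/6)·743 = 100.5 and ps = 65/3 + (1/6)·743 = 145.5.
ΔCS = ½(698 + 743)(138 − 100.5) = 27018.75; ΔPS = ½(698 + 743)(145.5 − 138) = 5403.75.
Government spending = 45 × 743 = 33435.
DWL = ½ × 45 × (743 − 698) = 1012.5; fraction = 1012.5 / 33435 = 45/1486.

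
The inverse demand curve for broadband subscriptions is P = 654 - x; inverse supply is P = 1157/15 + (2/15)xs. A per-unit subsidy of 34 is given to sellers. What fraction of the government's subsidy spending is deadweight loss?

Pre-subsidy: 654 - x = 1157/15 + (2/15)x gives x* = 509 and P* = 145.
With the subsidy, sellers receive Ps = Pb + 34 for each unit, where Pb is the price buyers pay.
On the curves, Pb = 654 - x and Ps = 1157/15 + (2/15)x; the wedge Ps − Pb = 34 gives 1157/15 + (2/15)x − (654 - x) = 34, so x' = 539.
Then Pb = 654 − 1·539 = 115 and Ps = 1157/15 + (2/15)·539 = 149.
ΔCS = ½(509 + 539)(145 − 115) = 15720; ΔPS = ½(509 + 539)(149 − 145) = 2096.
Government spending = 34 × 539 = 18326.
DWL = ½ × 34 × (539 − 509) = 510; fraction = 510 / 18326 = 15/539.

DWL / government spending = 15/539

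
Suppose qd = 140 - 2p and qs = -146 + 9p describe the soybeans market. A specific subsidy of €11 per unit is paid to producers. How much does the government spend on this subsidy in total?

Government cost = €1166

Pre-subsidy: 140 - 2p = -146 + 9p gives p* = 26, q* = 88.
With the subsidy, sellers receive ps = pb + 11 for each unit, where pb is the price buyers pay.
Supply in terms of pb becomes qs = -146 + 9(pb + 11) = -47 + 9pb. Setting this equal to demand: 140 - 2pb = -47 + 9pb, so pb = 17.
Sellers receive ps = 17 + 11 = 28; q' = 140 − 2·17 = 106.
Government outlay = subsidy × quantity = 11 × 106 = 1166.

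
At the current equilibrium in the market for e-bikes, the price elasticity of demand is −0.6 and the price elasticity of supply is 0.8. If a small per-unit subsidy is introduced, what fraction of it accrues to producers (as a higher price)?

For a small subsidy around the equilibrium, the benefit split depends on the relative slopes, which at a point are proportional to the elasticities.
Buyer share = εs/(εs + |εd|) = 0.8/(0.8 + 0.6) = 4/7; seller share = |εd|/(εs + |εd|) = 3/7.
So producers capture 3/7 of the subsidy.

Producer share = 3/7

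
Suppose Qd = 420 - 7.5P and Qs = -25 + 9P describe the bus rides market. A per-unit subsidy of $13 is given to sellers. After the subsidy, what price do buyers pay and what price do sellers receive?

Buyers pay 656/33; sellers receive 1085/33

Pre-subsidy: 420 - 7.5P = -25 + 9P gives P* = 890/33, Q* = 2395/11.
With the subsidy, sellers receive Ps = Pb + 13 for each unit, where Pb is the price buyers pay.
Supply in terms of Pb becomes Qs = -25 + 9(Pb + 13) = 92 + 9Pb. Setting this equal to demand: 420 - 7.5Pb = 92 + 9Pb, so Pb = 656/33.
Sellers receive Ps = 656/33 + 13 = 1085/33; Q' = 420 − 7.5·(656/33) = 2980/11.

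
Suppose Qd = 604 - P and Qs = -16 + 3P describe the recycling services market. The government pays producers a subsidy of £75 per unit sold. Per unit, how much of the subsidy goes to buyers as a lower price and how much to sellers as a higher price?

Buyers gain £56.25 per unit; sellers gain £18.75 per unit

Pre-subsidy: 604 - P = -16 + 3P gives P* = 155, Q* = 449.
With the subsidy, sellers receive Ps = Pb + 75 for each unit, where Pb is the price buyers pay.
Supply in terms of Pb becomes Qs = -16 + 3(Pb + 75) = 209 + 3Pb. Setting this equal to demand: 604 - Pb = 209 + 3Pb, so Pb = 98.75.
Sellers receive Ps = 98.75 + 75 = 173.75; Q' = 604 − 1·98.75 = 505.25.
Buyers' price falls by P* − Pb = 155 − 98.75 = 56.25; sellers' price rises by Ps − P* = 173.75 − 155 = 18.75.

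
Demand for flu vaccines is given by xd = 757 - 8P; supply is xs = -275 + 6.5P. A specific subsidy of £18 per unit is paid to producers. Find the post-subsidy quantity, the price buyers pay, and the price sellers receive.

x' = 7313/29; buyers pay 1830/29; sellers receive 2352/29

Pre-subsidy: 757 - 8P = -275 + 6.5P gives P* = 2064/29, x* = 5441/29.
With the subsidy, sellers receive Ps = Pb + 18 for each unit, where Pb is the price buyers pay.
Supply in terms of Pb becomes xs = -275 + 6.5(Pb + 18) = -158 + 6.5Pb. Setting this equal to demand: 757 - 8Pb = -158 + 6.5Pb, so Pb = 1830/29.
Sellers receive Ps = 1830/29 + 18 = 2352/29; x' = 757 − 8·(1830/29) = 7313/29.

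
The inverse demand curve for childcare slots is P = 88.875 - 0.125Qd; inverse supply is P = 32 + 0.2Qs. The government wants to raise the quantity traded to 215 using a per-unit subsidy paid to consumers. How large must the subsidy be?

At Q = 215, from the demand curve buyers pay Pb = 88.875 − 0.125·215 = 62; from the supply curve sellers need Ps = 32 + 0.2·215 = 75.
The subsidy must fill the gap: s = Ps − Pb = 75 − 62 = 13.

Required subsidy s = 13 per unit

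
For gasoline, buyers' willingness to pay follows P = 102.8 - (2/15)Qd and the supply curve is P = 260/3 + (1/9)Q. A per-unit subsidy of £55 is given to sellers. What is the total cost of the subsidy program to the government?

Pre-subsidy: 102.8 - (2/15)Q = 260/3 + (1/9)Q gives Q* = 66 and P* = 94.
With the subsidy, sellers receive Ps = Pb + 55 for each unit, where Pb is the price buyers pay.
On the curves, Pb = 102.8 - (2/15)Q and Ps = 260/3 + (1/9)Q; the wedge Ps − Pb = 55 gives 260/3 + (1/9)Q − (102.8 - (2/15)Q) = 55, so Q' = 291.
Then Pb = 102.8 − (2/15)·291 = 64 and Ps = 260/3 + (1/9)·291 = 119.
Government outlay = subsidy × quantity = 55 × 291 = 16005.

Government cost = £16005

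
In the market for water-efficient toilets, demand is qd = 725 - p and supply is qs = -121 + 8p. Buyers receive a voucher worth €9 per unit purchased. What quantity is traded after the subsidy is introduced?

Pre-subsidy: 725 - p = -121 + 8p gives p* = 94, q* = 631.
With the rebate, buyers effectively pay pb = ps − 9, where ps is the price sellers receive.
Demand in terms of ps becomes qd = 725 − 1(ps − 9) = 734 - ps. Setting this equal to supply: 734 - ps = -121 + 8ps, so ps = 95.
Buyers pay pb = 95 − 9 = 86; q' = -121 + 8·95 = 639.

q' = 639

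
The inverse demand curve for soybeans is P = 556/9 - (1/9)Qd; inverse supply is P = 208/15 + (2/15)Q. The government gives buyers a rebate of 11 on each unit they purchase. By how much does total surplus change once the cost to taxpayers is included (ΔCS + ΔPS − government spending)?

Pre-subsidy: 556/9 - (1/9)Q = 208/15 + (2/15)Q gives Q* = 196 and P* = 40.
With the rebate, buyers effectively pay Pb = Ps − 11, where Ps is the price sellers receive.
On the curves, Pb = 556/9 - (1/9)Q and Ps = 208/15 + (2/15)Q; the wedge Ps − Pb = 11 gives 208/15 + (2/15)Q − (556/9 - (1/9)Q) = 11, so Q' = 241.
Then Pb = 556/9 − (1/9)·241 = 35 and Ps = 208/15 + (2/15)·241 = 46.
ΔCS = ½(196 + 241)(40 − 35) = 1092.5; ΔPS = ½(196 + 241)(46 − 40) = 1311.
Government spending = 11 × 241 = 2651.
Net change = 1092.5 + 1311 − 2651 = -247.5. The loss equals the DWL triangle ½·11·45.

Net change in total surplus = -247.5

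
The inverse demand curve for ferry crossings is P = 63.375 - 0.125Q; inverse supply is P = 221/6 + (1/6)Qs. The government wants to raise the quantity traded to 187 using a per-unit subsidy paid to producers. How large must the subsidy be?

Required subsidy s = 28 per unit

At Q = 187, from the demand curve buyers pay Pb = 63.375 − 0.125·187 = 40; from the supply curve sellers need Ps = 221/6 + (1/6)·187 = 68.
The subsidy must fill the gap: s = Ps − Pb = 68 − 40 = 28.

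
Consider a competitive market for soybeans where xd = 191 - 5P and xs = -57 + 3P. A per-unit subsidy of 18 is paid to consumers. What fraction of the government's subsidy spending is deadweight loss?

DWL / government spending = 15/62

Pre-subsidy: 191 - 5P = -57 + 3P gives P* = 31, x* = 36.
With the rebate, buyers effectively pay Pb = Ps − 18, where Ps is the price sellers receive.
Demand in terms of Ps becomes xd = 191 − 5(Ps − 18) = 281 - 5Ps. Setting this equal to supply: 281 - 5Ps = -57 + 3Ps, so Ps = 42.25.
Buyers pay Pb = 42.25 − 18 = 24.25; x' = -57 + 3·42.25 = 69.75.
ΔCS = ½(36 + 69.75)(31 − 24.25) = 356.90625; ΔPS = ½(36 + 69.75)(42.25 − 31) = 594.84375.
Government spending = 18 × 69.75 = 1255.5.
DWL = ½ × 18 × (69.75 − 36) = 303.75; fraction = 303.75 / 1255.5 = 15/62.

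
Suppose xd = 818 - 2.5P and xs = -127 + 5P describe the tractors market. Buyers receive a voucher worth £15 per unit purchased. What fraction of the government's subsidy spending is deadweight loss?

Pre-subsidy: 818 - 2.5P = -127 + 5P gives P* = 126, x* = 503.
With the rebate, buyers effectively pay Pb = Ps − 15, where Ps is the price sellers receive.
Demand in terms of Ps becomes xd = 818 − 2.5(Ps − 15) = 855.5 - 2.5Ps. Setting this equal to supply: 855.5 - 2.5Ps = -127 + 5Ps, so Ps = 131.
Buyers pay Pb = 131 − 15 = 116; x' = -127 + 5·131 = 528.
ΔCS = ½(503 + 528)(126 − 116) = 5155; ΔPS = ½(503 + 528)(131 − 126) = 2577.5.
Government spending = 15 × 528 = 7920.
DWL = ½ × 15 × (528 − 503) = 187.5; fraction = 187.5 / 7920 = 25/1056.

DWL / government spending = 25/1056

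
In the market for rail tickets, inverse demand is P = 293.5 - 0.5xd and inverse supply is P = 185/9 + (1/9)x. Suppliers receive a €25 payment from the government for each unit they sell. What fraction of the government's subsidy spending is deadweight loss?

Pre-subsidy: 293.5 - 0.5x = 185/9 + (1/9)x gives x* = 4913/11 and P* = 772/11.
With the subsidy, sellers receive Ps = Pb + 25 for each unit, where Pb is the price buyers pay.
On the curves, Pb = 293.5 - 0.5x and Ps = 185/9 + (1/9)x; the wedge Ps − Pb = 25 gives 185/9 + (1/9)x − (293.5 - 0.5x) = 25, so x' = 5363/11.
Then Pb = 293.5 − 0.5·(5363/11) = 547/11 and Ps = 185/9 + (1/9)·(5363/11) = 822/11.
ΔCS = ½(4913/11 + 5363/11)(772/11 − 547/11) = 1156050/121; ΔPS = ½(4913/11 + 5363/11)(822/11 − 772/11) = 256900/121.
Government spending = 25 × 5363/11 = 134075/11.
DWL = ½ × 25 × (5363/11 − 4913/11) = 5625/11; fraction = (5625/11) / (134075/11) = 225/5363.

DWL / government spending = 225/5363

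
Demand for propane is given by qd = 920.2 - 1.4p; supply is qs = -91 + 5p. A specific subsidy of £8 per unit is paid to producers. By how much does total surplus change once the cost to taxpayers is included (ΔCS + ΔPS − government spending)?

Pre-subsidy: 920.2 - 1.4p = -91 + 5p gives p* = 158, q* = 699.
With the subsidy, sellers receive ps = pb + 8 for each unit, where pb is the price buyers pay.
Supply in terms of pb becomes qs = -91 + 5(pb + 8) = -51 + 5pb. Setting this equal to demand: 920.2 - 1.4pb = -51 + 5pb, so pb = 151.75.
Sellers receive ps = 151.75 + 8 = 159.75; q' = 920.2 − 1.4·151.75 = 707.75.
ΔCS = ½(699 + 707.75)(158 − 151.75) = 4396.09375; ΔPS = ½(699 + 707.75)(159.75 − 158) = 1230.90625.
Government spending = 8 × 707.75 = 5662.
Net change = 4396.09375 + 1230.90625 − 5662 = -35. The loss equals the DWL triangle ½·8·8.75.

Net change in total surplus = -£35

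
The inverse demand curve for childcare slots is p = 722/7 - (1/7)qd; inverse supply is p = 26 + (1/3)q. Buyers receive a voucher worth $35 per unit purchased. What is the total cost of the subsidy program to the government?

Government cost = $8242.5

Pre-subsidy: 722/7 - (1/7)q = 26 + (1/3)q gives q* = 162 and p* = 80.
With the rebate, buyers effectively pay pb = ps − 35, where ps is the price sellers receive.
On the curves, pb = 722/7 - (1/7)q and ps = 26 + (1/3)q; the wedge ps − pb = 35 gives 26 + (1/3)q − (722/7 - (1/7)q) = 35, so q' = 235.5.
Then pb = 722/7 − (1/7)·235.5 = 69.5 and ps = 26 + (1/3)·235.5 = 104.5.
Government outlay = subsidy × quantity = 35 × 235.5 = 8242.5.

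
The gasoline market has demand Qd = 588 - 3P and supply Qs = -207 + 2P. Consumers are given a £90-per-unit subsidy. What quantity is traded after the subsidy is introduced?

Q' = 219

Pre-subsidy: 588 - 3P = -207 + 2P gives P* = 159, Q* = 111.
With the rebate, buyers effectively pay Pb = Ps − 90, where Ps is the price sellers receive.
Demand in terms of Ps becomes Qd = 588 − 3(Ps − 90) = 858 - 3Ps. Setting this equal to supply: 858 - 3Ps = -207 + 2Ps, so Ps = 213.
Buyers pay Pb = 213 − 90 = 123; Q' = -207 + 2·213 = 219.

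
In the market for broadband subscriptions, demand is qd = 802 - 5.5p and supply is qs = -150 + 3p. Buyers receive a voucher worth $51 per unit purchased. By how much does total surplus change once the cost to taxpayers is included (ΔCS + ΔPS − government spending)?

Pre-subsidy: 802 - 5.5p = -150 + 3p gives p* = 112, q* = 186.
With the rebate, buyers effectively pay pb = ps − 51, where ps is the price sellers receive.
Demand in terms of ps becomes qd = 802 − 5.5(ps − 51) = 1082.5 - 5.5ps. Setting this equal to supply: 1082.5 - 5.5ps = -150 + 3ps, so ps = 145.
Buyers pay pb = 145 − 51 = 94; q' = -150 + 3·145 = 285.
ΔCS = ½(186 + 285)(112 − 94) = 4239; ΔPS = ½(186 + 285)(145 − 112) = 7771.5.
Government spending = 51 × 285 = 14535.
Net change = 4239 + 7771.5 − 14535 = -2524.5. The loss equals the DWL triangle ½·51·99.

Net change in total surplus = -$2524.5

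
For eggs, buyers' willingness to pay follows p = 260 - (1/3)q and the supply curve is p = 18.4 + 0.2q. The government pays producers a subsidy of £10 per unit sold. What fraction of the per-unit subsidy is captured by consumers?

Consumer share = 0.625

Pre-subsidy: 260 - (1/3)q = 18.4 + 0.2q gives q* = 453 and p* = 109.
With the subsidy, sellers receive ps = pb + 10 for each unit, where pb is the price buyers pay.
On the curves, pb = 260 - (1/3)q and ps = 18.4 + 0.2q; the wedge ps − pb = 10 gives 18.4 + 0.2q − (260 - (1/3)q) = 10, so q' = 471.75.
Then pb = 260 − (1/3)·471.75 = 102.75 and ps = 18.4 + 0.2·471.75 = 112.75.
Buyers' price falls by p* − pb = 109 − 102.75 = 6.25; sellers' price rises by ps − p* = 112.75 − 109 = 3.75.
So consumers capture 6.25/10 = 0.625 of each unit of subsidy.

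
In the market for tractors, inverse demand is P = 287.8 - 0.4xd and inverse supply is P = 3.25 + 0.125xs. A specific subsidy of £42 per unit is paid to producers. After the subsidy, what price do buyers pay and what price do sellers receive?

Buyers pay £39; sellers receive £81

Pre-subsidy: 287.8 - 0.4x = 3.25 + 0.125x gives x* = 542 and P* = 71.
With the subsidy, sellers receive Ps = Pb + 42 for each unit, where Pb is the price buyers pay.
On the curves, Pb = 287.8 - 0.4x and Ps = 3.25 + 0.125x; the wedge Ps − Pb = 42 gives 3.25 + 0.125x − (287.8 - 0.4x) = 42, so x' = 622.
Then Pb = 287.8 − 0.4·622 = 39 and Ps = 3.25 + 0.125·622 = 81.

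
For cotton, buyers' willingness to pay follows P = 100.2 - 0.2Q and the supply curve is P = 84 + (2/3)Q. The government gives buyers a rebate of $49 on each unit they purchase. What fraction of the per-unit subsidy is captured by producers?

Pre-subsidy: 100.2 - 0.2Q = 84 + (2/3)Q gives Q* = 243/13 and P* = 1254/13.
With the rebate, buyers effectively pay Pb = Ps − 49, where Ps is the price sellers receive.
On the curves, Pb = 100.2 - 0.2Q and Ps = 84 + (2/3)Q; the wedge Ps − Pb = 49 gives 84 + (2/3)Q − (100.2 - 0.2Q) = 49, so Q' = 978/13.
Then Pb = 100.2 − 0.2·(978/13) = 1107/13 and Ps = 84 + (2/3)·(978/13) = 1744/13.
Buyers' price falls by P* − Pb = 1254/13 − 1107/13 = 147/13; sellers' price rises by Ps − P* = 1744/13 − 1254/13 = 490/13.
So producers capture (490/13)/49 = 10/13 of each unit of subsidy.

Producer share = 10/13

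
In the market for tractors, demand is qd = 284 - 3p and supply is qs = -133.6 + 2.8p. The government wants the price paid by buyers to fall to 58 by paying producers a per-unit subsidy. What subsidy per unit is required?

Required subsidy s = 29 per unit

At a buyer price of 58, quantity demanded is 284 − 3·58 = 110.
Sellers supply 110 only when they receive ps with -133.6 + 2.8·ps = 110, i.e. ps = 87.
s = ps − pb = 87 − 58 = 29.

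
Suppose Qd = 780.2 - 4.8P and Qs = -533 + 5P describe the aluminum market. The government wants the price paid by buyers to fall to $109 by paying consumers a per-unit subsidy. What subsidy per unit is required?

At a buyer price of 109, quantity demanded is 780.2 − 4.8·109 = 257.
Sellers supply 257 only when they receive Ps with -533 + 5·Ps = 257, i.e. Ps = 158.
s = Ps − Pb = 158 − 109 = 49.

Required subsidy s = $49 per unit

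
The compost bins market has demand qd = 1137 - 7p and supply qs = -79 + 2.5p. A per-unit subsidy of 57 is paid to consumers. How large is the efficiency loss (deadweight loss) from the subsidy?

Deadweight loss = 2992.5

Pre-subsidy: 1137 - 7p = -79 + 2.5p gives p* = 128, q* = 241.
With the rebate, buyers effectively pay pb = ps − 57, where ps is the price sellers receive.
Demand in terms of ps becomes qd = 1137 − 7(ps − 57) = 1536 - 7ps. Setting this equal to supply: 1536 - 7ps = -79 + 2.5ps, so ps = 170.
Buyers pay pb = 170 − 57 = 113; q' = -79 + 2.5·170 = 346.
The subsidy expands output by 346 − 241 = 105 past the efficient level; on those units the gap between marginal cost and willingness to pay runs from 0 up to 57.
DWL = ½ × 57 × 105 = 2992.5.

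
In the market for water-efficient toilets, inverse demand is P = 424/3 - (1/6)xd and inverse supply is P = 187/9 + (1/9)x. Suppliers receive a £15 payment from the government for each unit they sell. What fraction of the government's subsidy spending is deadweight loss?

Pre-subsidy: 424/3 - (1/6)x = 187/9 + (1/9)x gives x* = 434 and P* = 69.
With the subsidy, sellers receive Ps = Pb + 15 for each unit, where Pb is the price buyers pay.
On the curves, Pb = 424/3 - (1/6)x and Ps = 187/9 + (1/9)x; the wedge Ps − Pb = 15 gives 187/9 + (1/9)x − (424/3 - (1/6)x) = 15, so x' = 488.
Then Pb = 424/3 − (1/6)·488 = 60 and Ps = 187/9 + (1/9)·488 = 75.
ΔCS = ½(434 + 488)(69 − 60) = 4149; ΔPS = ½(434 + 488)(75 − 69) = 2766.
Government spending = 15 × 488 = 7320.
DWL = ½ × 15 × (488 − 434) = 405; fraction = 405 / 7320 = 27/488.

DWL / government spending = 27/488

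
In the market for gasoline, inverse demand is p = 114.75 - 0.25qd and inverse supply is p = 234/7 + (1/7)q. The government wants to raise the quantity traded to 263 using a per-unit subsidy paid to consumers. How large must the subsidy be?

At q = 263, from the demand curve buyers pay pb = 114.75 − 0.25·263 = 49; from the supply curve sellers need ps = 234/7 + (1/7)·263 = 71.
The subsidy must fill the gap: s = ps − pb = 71 − 49 = 22.

Required subsidy s = 22 per unit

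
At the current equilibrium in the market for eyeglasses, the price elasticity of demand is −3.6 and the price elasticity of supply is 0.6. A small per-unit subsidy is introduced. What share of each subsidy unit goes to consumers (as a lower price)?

For a small subsidy around the equilibrium, the benefit split depends on the relative slopes, which at a point are proportional to the elasticities.
Buyer share = εs/(εs + |εd|) = 0.6/(0.6 + 3.6) = 1/7; seller share = |εd|/(εs + |εd|) = 6/7.

Consumer share = 1/7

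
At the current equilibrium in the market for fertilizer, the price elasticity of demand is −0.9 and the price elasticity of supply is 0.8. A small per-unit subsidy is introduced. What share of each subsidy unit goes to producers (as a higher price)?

Producer share = 9/17

For a small subsidy around the equilibrium, the benefit split depends on the relative slopes, which at a point are proportional to the elasticities.
Buyer share = εs/(εs + |εd|) = 0.8/(0.8 + 0.9) = 8/17; seller share = |εd|/(εs + |εd|) = 9/17.
So producers capture 9/17 of the subsidy.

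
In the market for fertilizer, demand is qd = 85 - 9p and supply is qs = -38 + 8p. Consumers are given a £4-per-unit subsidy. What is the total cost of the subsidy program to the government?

Government cost = 2504/17

Pre-subsidy: 85 - 9p = -38 + 8p gives p* = 123/17, q* = 338/17.
With the rebate, buyers effectively pay pb = ps − 4, where ps is the price sellers receive.
Demand in terms of ps becomes qd = 85 − 9(ps − 4) = 121 - 9ps. Setting this equal to supply: 121 - 9ps = -38 + 8ps, so ps = 159/17.
Buyers pay pb = 159/17 − 4 = 91/17; q' = -38 + 8·(159/17) = 626/17.
Government outlay = subsidy × quantity = 4 × 626/17 = 2504/17.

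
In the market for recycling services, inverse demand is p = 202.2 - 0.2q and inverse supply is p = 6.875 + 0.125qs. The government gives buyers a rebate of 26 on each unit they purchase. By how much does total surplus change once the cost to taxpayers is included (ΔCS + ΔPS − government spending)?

Net change in total surplus = -1040

Pre-subsidy: 202.2 - 0.2q = 6.875 + 0.125q gives q* = 601 and p* = 82.
With the rebate, buyers effectively pay pb = ps − 26, where ps is the price sellers receive.
On the curves, pb = 202.2 - 0.2q and ps = 6.875 + 0.125q; the wedge ps − pb = 26 gives 6.875 + 0.125q − (202.2 - 0.2q) = 26, so q' = 681.
Then pb = 202.2 − 0.2·681 = 66 and ps = 6.875 + 0.125·681 = 92.
ΔCS = ½(601 + 681)(82 − 66) = 10256; ΔPS = ½(601 + 681)(92 − 82) = 6410.
Government spending = 26 × 681 = 17706.
Net change = 10256 + 6410 − 17706 = -1040. The loss equals the DWL triangle ½·26·80.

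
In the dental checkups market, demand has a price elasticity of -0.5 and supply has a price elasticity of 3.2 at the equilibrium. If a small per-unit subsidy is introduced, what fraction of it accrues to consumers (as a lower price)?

Consumer share = 32/37

For a small subsidy around the equilibrium, the benefit split depends on the relative slopes, which at a point are proportional to the elasticities.
Buyer share = εs/(εs + |εd|) = 3.2/(3.2 + 0.5) = 32/37; seller share = |εd|/(εs + |εd|) = 5/37.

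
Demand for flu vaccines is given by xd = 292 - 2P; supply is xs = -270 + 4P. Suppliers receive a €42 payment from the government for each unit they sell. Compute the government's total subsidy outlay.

Government cost = €6748

Pre-subsidy: 292 - 2P = -270 + 4P gives P* = 281/3, x* = 314/3.
With the subsidy, sellers receive Ps = Pb + 42 for each unit, where Pb is the price buyers pay.
Supply in terms of Pb becomes xs = -270 + 4(Pb + 42) = -102 + 4Pb. Setting this equal to demand: 292 - 2Pb = -102 + 4Pb, so Pb = 197/3.
Sellers receive Ps = 197/3 + 42 = 323/3; x' = 292 − 2·(197/3) = 482/3.
Government outlay = subsidy × quantity = 42 × 482/3 = 6748.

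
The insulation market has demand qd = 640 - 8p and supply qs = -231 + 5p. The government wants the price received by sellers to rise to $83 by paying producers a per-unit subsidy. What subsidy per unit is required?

Required subsidy s = $26 per unit

At a seller price of 83, quantity supplied is -231 + 5·83 = 184.
Buyers absorb 184 only when they pay pb with 640 − 8·pb = 184, i.e. pb = 57.
s = ps − pb = 83 − 57 = 26.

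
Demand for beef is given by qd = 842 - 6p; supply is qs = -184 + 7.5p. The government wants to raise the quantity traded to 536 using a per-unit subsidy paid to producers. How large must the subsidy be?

At q = 536, invert demand for the buyer price: pb = (842 − 536)/6 = 51; invert supply for the seller price: ps = (536 − (-184))/7.5 = 96.
The subsidy must fill the gap: s = ps − pb = 96 − 51 = 45.

Required subsidy s = 45 per unit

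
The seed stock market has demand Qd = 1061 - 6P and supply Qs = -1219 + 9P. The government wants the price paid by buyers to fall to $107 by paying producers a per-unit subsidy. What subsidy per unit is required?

At a buyer price of 107, quantity demanded is 1061 − 6·107 = 419.
Sellers supply 419 only when they receive Ps with -1219 + 9·Ps = 419, i.e. Ps = 182.
s = Ps − Pb = 182 − 107 = 75.

Required subsidy s = $75 per unit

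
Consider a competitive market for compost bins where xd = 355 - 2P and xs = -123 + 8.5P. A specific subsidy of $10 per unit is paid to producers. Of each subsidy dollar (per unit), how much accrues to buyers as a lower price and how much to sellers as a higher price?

Buyers gain 170/21 per unit; sellers gain 40/21 per unit

Pre-subsidy: 355 - 2P = -123 + 8.5P gives P* = 956/21, x* = 5543/21.
With the subsidy, sellers receive Ps = Pb + 10 for each unit, where Pb is the price buyers pay.
Supply in terms of Pb becomes xs = -123 + 8.5(Pb + 10) = -38 + 8.5Pb. Setting this equal to demand: 355 - 2Pb = -38 + 8.5Pb, so Pb = 262/7.
Sellers receive Ps = 262/7 + 10 = 332/7; x' = 355 − 2·(262/7) = 1961/7.
Buyers' price falls by P* − Pb = 956/21 − 262/7 = 170/21; sellers' price rises by Ps − P* = 332/7 − 956/21 = 40/21.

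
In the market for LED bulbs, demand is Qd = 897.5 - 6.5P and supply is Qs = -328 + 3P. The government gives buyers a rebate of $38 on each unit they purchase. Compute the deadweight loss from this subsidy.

Deadweight loss = $1482

Pre-subsidy: 897.5 - 6.5P = -328 + 3P gives P* = 129, Q* = 59.
With the rebate, buyers effectively pay Pb = Ps − 38, where Ps is the price sellers receive.
Demand in terms of Ps becomes Qd = 897.5 − 6.5(Ps − 38) = 1144.5 - 6.5Ps. Setting this equal to supply: 1144.5 - 6.5Ps = -328 + 3Ps, so Ps = 155.
Buyers pay Pb = 155 − 38 = 117; Q' = -328 + 3·155 = 137.
The subsidy expands output by 137 − 59 = 78 past the efficient level; on those units the gap between marginal cost and willingness to pay runs from 0 up to 38.
DWL = ½ × 38 × 78 = 1482.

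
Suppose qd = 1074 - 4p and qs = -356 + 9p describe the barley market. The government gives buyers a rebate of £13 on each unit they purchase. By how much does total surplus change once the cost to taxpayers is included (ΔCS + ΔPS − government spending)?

Pre-subsidy: 1074 - 4p = -356 + 9p gives p* = 110, q* = 634.
With the rebate, buyers effectively pay pb = ps − 13, where ps is the price sellers receive.
Demand in terms of ps becomes qd = 1074 − 4(ps − 13) = 1126 - 4ps. Setting this equal to supply: 1126 - 4ps = -356 + 9ps, so ps = 114.
Buyers pay pb = 114 − 13 = 101; q' = -356 + 9·114 = 670.
ΔCS = ½(634 + 670)(110 − 101) = 5868; ΔPS = ½(634 + 670)(114 − 110) = 2608.
Government spending = 13 × 670 = 8710.
Net change = 5868 + 2608 − 8710 = -234. The loss equals the DWL triangle ½·13·36.

Net change in total surplus = -£234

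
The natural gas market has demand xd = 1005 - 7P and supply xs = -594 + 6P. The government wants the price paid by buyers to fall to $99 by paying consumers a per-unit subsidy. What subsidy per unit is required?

Required subsidy s = $52 per unit

At a buyer price of 99, quantity demanded is 1005 − 7·99 = 312.
Sellers supply 312 only when they receive Ps with -594 + 6·Ps = 312, i.e. Ps = 151.
s = Ps − Pb = 151 − 99 = 52.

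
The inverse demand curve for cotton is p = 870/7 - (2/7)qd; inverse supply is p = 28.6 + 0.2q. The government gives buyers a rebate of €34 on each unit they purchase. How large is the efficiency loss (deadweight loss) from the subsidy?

Pre-subsidy: 870/7 - (2/7)q = 28.6 + 0.2q gives q* = 197 and p* = 68.
With the rebate, buyers effectively pay pb = ps − 34, where ps is the price sellers receive.
On the curves, pb = 870/7 - (2/7)q and ps = 28.6 + 0.2q; the wedge ps − pb = 34 gives 28.6 + 0.2q − (870/7 - (2/7)q) = 34, so q' = 267.
Then pb = 870/7 − (2/7)·267 = 48 and ps = 28.6 + 0.2·267 = 82.
The subsidy expands output by 267 − 197 = 70 past the efficient level; on those units the gap between marginal cost and willingness to pay runs from 0 up to 34.
DWL = ½ × 34 × 70 = 1190.

Deadweight loss = €1190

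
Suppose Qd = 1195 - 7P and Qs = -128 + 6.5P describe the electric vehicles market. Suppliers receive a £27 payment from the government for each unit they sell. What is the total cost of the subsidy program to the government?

Pre-subsidy: 1195 - 7P = -128 + 6.5P gives P* = 98, Q* = 509.
With the subsidy, sellers receive Ps = Pb + 27 for each unit, where Pb is the price buyers pay.
Supply in terms of Pb becomes Qs = -128 + 6.5(Pb + 27) = 47.5 + 6.5Pb. Setting this equal to demand: 1195 - 7Pb = 47.5 + 6.5Pb, so Pb = 85.
Sellers receive Ps = 85 + 27 = 112; Q' = 1195 − 7·85 = 600.
Government outlay = subsidy × quantity = 27 × 600 = 16200.

Government cost = £16200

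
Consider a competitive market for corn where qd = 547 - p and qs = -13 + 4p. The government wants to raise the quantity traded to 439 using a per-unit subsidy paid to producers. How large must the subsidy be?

At q = 439, invert demand for the buyer price: pb = (547 − 439)/1 = 108; invert supply for the seller price: ps = (439 − (-13))/4 = 113.
The subsidy must fill the gap: s = ps − pb = 113 − 108 = 5.

Required subsidy s = 5 per unit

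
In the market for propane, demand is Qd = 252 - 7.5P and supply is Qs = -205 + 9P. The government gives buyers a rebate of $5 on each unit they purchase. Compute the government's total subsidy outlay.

Pre-subsidy: 252 - 7.5P = -205 + 9P gives P* = 914/33, Q* = 487/11.
With the rebate, buyers effectively pay Pb = Ps − 5, where Ps is the price sellers receive.
Demand in terms of Ps becomes Qd = 252 − 7.5(Ps − 5) = 289.5 - 7.5Ps. Setting this equal to supply: 289.5 - 7.5Ps = -205 + 9Ps, so Ps = 989/33.
Buyers pay Pb = 989/33 − 5 = 824/33; Q' = -205 + 9·(989/33) = 712/11.
Government outlay = subsidy × quantity = 5 × 712/11 = 3560/11.

Government cost = 3560/11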